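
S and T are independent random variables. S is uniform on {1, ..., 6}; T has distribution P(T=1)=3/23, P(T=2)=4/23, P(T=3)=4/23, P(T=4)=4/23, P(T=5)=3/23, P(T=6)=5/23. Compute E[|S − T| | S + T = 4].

14/11

P(S + T = 4) = 11/138.
Summing |S−T|·P(x,y) over outcomes with S + T = 4 gives 7/69.
E[|S − T| | S + T = 4] = (7/69) / (11/138) = 14/11.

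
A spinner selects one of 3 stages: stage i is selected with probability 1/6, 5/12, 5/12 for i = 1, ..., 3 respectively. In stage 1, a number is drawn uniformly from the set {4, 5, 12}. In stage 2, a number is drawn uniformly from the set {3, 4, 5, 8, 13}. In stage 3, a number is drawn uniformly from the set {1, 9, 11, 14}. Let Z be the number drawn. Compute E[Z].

121/16

E[Z | stage 1] = (4+5+12)/3 = 7.
E[Z | stage 2] = (3+4+5+8+13)/5 = 33/5.
E[Z | stage 3] = (1+9+11+14)/4 = 35/4.
By the law of total expectation,
E[Z] = (1/6)·(7) + (5/12)·(33/5) + (5/12)·(35/4) = 121/16.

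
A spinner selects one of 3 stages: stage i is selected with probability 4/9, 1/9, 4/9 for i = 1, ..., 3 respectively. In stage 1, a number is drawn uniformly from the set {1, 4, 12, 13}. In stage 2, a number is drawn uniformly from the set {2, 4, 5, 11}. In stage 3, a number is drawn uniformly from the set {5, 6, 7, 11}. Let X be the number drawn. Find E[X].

43/6

E[X | stage 1] = (1+4+12+13)/4 = 15/2.
E[X | stage 2] = (2+4+5+11)/4 = 11/2.
E[X | stage 3] = (5+6+7+11)/4 = 29/4.
E[X] = (4/9)·(15/2) + (1/9)·(11/2) + (4/9)·(29/4) = 43/6.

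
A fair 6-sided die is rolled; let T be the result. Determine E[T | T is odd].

Given T is odd, T is equally likely to be any of {1, 3, 5}.
E[T | T is odd] = (1 + 3 + 5) / 3 = 3.

3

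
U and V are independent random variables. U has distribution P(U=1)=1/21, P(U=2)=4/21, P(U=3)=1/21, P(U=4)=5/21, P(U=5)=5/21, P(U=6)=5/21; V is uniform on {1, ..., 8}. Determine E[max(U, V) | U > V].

P(U > V) = 11/28.
Summing max(U,V)·P(x,y) over outcomes with U > V gives 27/14.
E[max(U, V) | U > V] = (27/14) / (11/28) = 54/11.

54/11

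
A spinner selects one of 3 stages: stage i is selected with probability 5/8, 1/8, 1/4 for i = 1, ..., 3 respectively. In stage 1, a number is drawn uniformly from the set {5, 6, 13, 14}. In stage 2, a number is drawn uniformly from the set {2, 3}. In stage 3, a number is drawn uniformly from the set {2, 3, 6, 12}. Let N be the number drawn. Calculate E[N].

123/16

E[N | stage 1] = (5+6+13+14)/4 = 19/2.
E[N | stage 2] = (2+3)/2 = 5/2.
E[N | stage 3] = (2+3+6+12)/4 = 23/4.
By the law of total expectation,
E[N] = (5/8)·(19/2) + (1/8)·(5/2) + (1/4)·(23/4) = 123/16.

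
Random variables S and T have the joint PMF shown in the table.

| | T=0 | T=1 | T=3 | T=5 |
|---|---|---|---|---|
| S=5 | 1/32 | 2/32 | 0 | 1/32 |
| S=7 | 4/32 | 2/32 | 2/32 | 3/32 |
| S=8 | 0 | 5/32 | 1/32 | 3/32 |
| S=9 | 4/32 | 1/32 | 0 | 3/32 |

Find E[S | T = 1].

P(T = 1) = 5/16.
Σ S·P over the event = 5·(2/32) + 7·(2/32) + 8·(5/32) + 9·(1/32) = 73/32.
E[S | T = 1] = (73/32) / (5/16) = 73/10.

73/10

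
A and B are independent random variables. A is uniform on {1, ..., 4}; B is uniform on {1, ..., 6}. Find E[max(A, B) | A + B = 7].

19/4

P(A + B = 7) = 1/6.
Summing max(A,B)·P(x,y) over outcomes with A + B = 7 gives 19/24.
E[max(A, B) | A + B = 7] = (19/24) / (1/6) = 19/4.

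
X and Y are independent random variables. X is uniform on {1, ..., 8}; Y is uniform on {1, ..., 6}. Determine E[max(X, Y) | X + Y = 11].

27/4

P(X + Y = 11) = 1/12.
Summing max(X,Y)·P(x,y) over outcomes with X + Y = 11 gives 9/16.
E[max(X, Y) | X + Y = 11] = (9/16) / (1/12) = 27/4.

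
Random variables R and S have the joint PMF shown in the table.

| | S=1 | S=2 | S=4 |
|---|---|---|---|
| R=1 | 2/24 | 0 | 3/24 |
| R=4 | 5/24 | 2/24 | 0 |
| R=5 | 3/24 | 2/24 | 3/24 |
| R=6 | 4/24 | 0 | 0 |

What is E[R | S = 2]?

9/2

P(S = 2) = 1/6.
Σ R·P over the event = 4·(2/24) + 5·(2/24) = 3/4.
E[R | S = 2] = (3/4) / (1/6) = 9/2.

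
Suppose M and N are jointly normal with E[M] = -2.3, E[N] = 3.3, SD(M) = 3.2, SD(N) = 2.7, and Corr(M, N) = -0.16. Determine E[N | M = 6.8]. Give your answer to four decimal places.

2.0715

E[N | M=x] = μ_N + ρ(σ_N/σ_M)(x − μ_M) for jointly normal variables.
E[N | M=6.8] = 3.3 + (-0.16)·(2.7/3.2)·(6.8 − (-2.3)) = 3.3 + (-0.135)·(9.1) = 2.0715.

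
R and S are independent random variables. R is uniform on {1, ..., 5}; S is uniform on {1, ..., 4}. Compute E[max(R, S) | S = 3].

P(S = 3) = 1/4.
Summing max(R,S)·P(x,y) over outcomes with S = 3 gives 9/10.
E[max(R, S) | S = 3] = (9/10) / (1/4) = 18/5.

18/5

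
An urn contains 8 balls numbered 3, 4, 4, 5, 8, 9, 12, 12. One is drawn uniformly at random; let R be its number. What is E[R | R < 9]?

24/5

P(R < 9) = 5/8.
Σ over the event: 3·1/8 + 4·1/4 + 5·1/8 + 8·1/8 = 3.
E[R | R < 9] = (3) / (5/8) = 24/5.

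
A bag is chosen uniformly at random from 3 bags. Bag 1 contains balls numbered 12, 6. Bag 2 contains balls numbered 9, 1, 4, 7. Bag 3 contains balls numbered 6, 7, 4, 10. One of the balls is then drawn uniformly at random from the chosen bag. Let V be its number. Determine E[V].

E[V | bag 1] = (12+6)/2 = 9.
E[V | bag 2] = (9+1+4+7)/4 = 21/4.
E[V | bag 3] = (6+7+4+10)/4 = 27/4.
By the law of total expectation,
E[V] = (1/3)·(9) + (1/3)·(21/4) + (1/3)·(27/4) = 7.

7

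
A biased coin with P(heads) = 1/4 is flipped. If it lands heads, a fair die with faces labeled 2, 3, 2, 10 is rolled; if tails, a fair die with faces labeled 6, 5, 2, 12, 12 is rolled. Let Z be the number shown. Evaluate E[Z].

E[Z | heads] = (2+3+2+10)/4 = 17/4.
E[Z | tails] = (6+5+2+12+12)/5 = 37/5.
E[Z] = (1/4)·(17/4) + (3/4)·(37/5) = 529/80.

529/80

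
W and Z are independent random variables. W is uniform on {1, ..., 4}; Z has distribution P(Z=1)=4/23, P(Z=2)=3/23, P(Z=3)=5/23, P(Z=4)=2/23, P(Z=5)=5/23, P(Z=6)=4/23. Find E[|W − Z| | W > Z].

P(W > Z) = 1/4.
Summing |W−Z|·P(x,y) over outcomes with W > Z gives 19/46.
E[|W − Z| | W > Z] = (19/46) / (1/4) = 38/23.

38/23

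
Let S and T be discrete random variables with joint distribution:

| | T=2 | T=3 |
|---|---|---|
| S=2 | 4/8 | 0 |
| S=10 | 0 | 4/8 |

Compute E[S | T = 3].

10

P(T = 3) = 1/2.
Σ S·P over the event = 10·(4/8) = 5.
E[S | T = 3] = (5) / (1/2) = 10.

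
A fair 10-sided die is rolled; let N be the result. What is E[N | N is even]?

6

Given N is even, N is equally likely to be any of {2, 4, 6, 8, 10}.
E[N | N is even] = (2 + 4 + 6 + 8 + 10) / 5 = 6.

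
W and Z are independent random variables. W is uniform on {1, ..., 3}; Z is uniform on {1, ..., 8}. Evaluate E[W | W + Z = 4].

2

P(W + Z = 4) = 1/8.
Summing W·P(x,y) over outcomes with W + Z = 4 gives 1/4.
E[W | W + Z = 4] = (1/4) / (1/8) = 2.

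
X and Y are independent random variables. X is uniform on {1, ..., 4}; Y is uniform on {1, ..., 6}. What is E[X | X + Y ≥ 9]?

11/3

Outcomes with X + Y ≥ 9: (3,6), (4,5), (4,6), each with probability 1/24.
E[X | X + Y ≥ 9] = (3 + 4 + 4) / 3 = 11/3.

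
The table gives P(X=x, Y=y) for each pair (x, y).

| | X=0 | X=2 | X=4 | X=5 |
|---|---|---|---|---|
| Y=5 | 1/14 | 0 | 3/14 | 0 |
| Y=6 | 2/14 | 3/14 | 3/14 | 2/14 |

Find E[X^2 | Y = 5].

12

P(Y = 5) = 2/7.
Σ X^2·P over the event = 0·(1/14) + 16·(3/14) = 24/7.
E[X^2 | Y = 5] = (24/7) / (2/7) = 12.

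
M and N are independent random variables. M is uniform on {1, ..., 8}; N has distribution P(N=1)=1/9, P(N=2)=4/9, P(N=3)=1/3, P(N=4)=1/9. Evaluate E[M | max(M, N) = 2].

14/9

P(max(M, N) = 2) = 1/8.
Summing M·P(x,y) over outcomes with max(M, N) = 2 gives 7/36.
E[M | max(M, N) = 2] = (7/36) / (1/8) = 14/9.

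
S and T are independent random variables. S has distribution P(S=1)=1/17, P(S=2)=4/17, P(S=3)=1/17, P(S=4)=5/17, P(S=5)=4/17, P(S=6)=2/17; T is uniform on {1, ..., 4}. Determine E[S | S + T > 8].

11/2

P(S + T > 8) = 2/17.
Summing S·P(x,y) over outcomes with S + T > 8 gives 11/17.
E[S | S + T > 8] = (11/17) / (2/17) = 11/2.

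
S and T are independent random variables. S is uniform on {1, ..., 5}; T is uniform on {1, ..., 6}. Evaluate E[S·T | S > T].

17/2

Outcomes with S > T: (2,1), (3,1), (3,2), (4,1), (4,2), (4,3), (5,1), (5,2), (5,3), (5,4), each with probability 1/30.
E[S·T | S > T] = (2 + 3 + 6 + 4 + 8 + 12 + 5 + 10 + 15 + 20) / 10 = 17/2.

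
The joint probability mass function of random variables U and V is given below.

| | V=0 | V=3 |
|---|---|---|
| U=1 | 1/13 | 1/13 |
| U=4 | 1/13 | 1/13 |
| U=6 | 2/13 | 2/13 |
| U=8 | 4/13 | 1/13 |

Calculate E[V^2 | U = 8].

P(U = 8) = 5/13.
Σ V^2·P over the event = 0·(4/13) + 9·(1/13) = 9/13.
E[V^2 | U = 8] = (9/13) / (5/13) = 9/5.

9/5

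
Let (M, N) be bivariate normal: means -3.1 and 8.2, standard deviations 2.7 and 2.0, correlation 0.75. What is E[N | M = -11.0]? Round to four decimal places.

3.8111

E[N | M=x] = μ_N + ρ(σ_N/σ_M)(x − μ_M) for jointly normal variables.
E[N | M=-11.0] = 8.2 + (0.75)·(2.0/2.7)·(-11.0 − (-3.1)) = 8.2 + (0.55556)·(-7.9) = 3.8111.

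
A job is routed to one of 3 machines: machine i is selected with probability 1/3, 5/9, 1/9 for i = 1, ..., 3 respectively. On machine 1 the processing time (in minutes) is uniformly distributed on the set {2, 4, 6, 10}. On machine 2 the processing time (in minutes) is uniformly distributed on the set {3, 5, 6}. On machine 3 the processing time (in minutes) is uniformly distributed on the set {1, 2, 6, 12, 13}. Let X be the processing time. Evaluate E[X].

E[X | machine 1] = (2+4+6+10)/4 = 11/2.
E[X | machine 2] = (3+5+6)/3 = 14/3.
E[X | machine 3] = (1+2+6+12+13)/5 = 34/5.
E[X] = (1/3)·(11/2) + (5/9)·(14/3) + (1/9)·(34/5) = 1399/270.

1399/270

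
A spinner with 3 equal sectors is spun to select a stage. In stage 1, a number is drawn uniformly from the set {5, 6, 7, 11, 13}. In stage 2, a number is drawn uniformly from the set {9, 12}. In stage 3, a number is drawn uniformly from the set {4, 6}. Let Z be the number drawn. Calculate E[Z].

E[Z | stage 1] = (5+6+7+11+13)/5 = 42/5.
E[Z | stage 2] = (9+12)/2 = 21/2.
E[Z | stage 3] = (4+6)/2 = 5.
E[Z] = (1/3)·(42/5) + (1/3)·(21/2) + (1/3)·(5) = 239/30.

239/30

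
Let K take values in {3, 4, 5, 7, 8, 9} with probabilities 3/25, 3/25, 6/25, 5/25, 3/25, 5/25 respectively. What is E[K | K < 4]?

P(K < 4) = 3/25.
Σ over the event: 3·3/25 = 9/25.
E[K | K < 4] = (9/25) / (3/25) = 3.

3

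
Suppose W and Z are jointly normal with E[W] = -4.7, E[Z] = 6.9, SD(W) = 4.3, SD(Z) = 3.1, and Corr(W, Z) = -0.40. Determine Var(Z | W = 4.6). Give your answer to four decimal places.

8.0724

The conditional variance in a bivariate normal is σ_Z²(1 − ρ²), independent of x.
Var(Z | W=4.6) = (3.1)²·(1 − (-0.40)²) = 9.61·0.84 = 8.0724.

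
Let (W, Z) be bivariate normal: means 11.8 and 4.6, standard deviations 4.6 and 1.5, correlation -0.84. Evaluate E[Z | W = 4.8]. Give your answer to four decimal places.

6.5174

The regression of Z on W has slope ρ·σ_Z/σ_W and passes through (μ_W, μ_Z).
E[Z | W=4.8] = 4.6 + (-0.84)·(1.5/4.6)·(4.8 − (11.8)) = 4.6 + (-0.27391)·(-7) = 6.5174.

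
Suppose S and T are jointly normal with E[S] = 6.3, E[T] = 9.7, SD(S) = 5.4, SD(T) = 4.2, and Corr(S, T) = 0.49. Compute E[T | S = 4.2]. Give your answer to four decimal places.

8.8997

E[T | S=x] = μ_T + ρ(σ_T/σ_S)(x − μ_S) for jointly normal variables.
E[T | S=4.2] = 9.7 + (0.49)·(4.2/5.4)·(4.2 − (6.3)) = 9.7 + (0.38111)·(-2.1) = 8.8997.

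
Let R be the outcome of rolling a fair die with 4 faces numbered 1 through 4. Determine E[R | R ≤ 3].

Given R ≤ 3, R is equally likely to be any of {1, 2, 3}.
E[R | R ≤ 3] = (1 + 2 + 3) / 3 = 2.

2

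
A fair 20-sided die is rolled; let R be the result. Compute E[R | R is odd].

10

Given R is odd, R is equally likely to be any of {1, 3, 5, 7, 9, 11, 13, 15, 17, 19}.
E[R | R is odd] = (1 + 3 + 5 + 7 + 9 + 11 + 13 + 15 + 17 + 19) / 10 = 10.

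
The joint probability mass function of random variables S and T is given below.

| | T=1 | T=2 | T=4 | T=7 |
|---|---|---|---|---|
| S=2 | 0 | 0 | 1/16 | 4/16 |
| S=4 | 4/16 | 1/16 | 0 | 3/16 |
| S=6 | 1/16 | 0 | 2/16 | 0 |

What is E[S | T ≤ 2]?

P(T ≤ 2) = 3/8.
Σ S·P over the event = 4·(4/16) + 4·(1/16) + 6·(1/16) = 13/8.
E[S | T ≤ 2] = (13/8) / (3/8) = 13/3.

13/3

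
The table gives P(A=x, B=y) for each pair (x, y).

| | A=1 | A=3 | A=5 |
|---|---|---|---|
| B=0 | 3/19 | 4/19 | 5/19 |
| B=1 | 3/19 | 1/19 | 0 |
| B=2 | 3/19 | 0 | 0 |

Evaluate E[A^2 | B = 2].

1

P(B = 2) = 3/19.
Σ A^2·P over the event = 1·(3/19) = 3/19.
E[A^2 | B = 2] = (3/19) / (3/19) = 1.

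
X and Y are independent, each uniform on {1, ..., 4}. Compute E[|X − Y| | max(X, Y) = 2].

2/3

P(max(X, Y) = 2) = 3/16.
Summing |X−Y|·P(x,y) over outcomes with max(X, Y) = 2 gives 1/8.
E[|X − Y| | max(X, Y) = 2] = (1/8) / (3/16) = 2/3.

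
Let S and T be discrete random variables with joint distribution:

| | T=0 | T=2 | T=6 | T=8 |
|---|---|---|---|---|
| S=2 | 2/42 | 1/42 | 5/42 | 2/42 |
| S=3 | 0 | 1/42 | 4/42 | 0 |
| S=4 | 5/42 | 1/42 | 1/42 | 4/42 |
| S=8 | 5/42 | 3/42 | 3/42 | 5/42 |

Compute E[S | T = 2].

11/2

P(T = 2) = 1/7.
Σ S·P over the event = 2·(1/42) + 3·(1/42) + 4·(1/42) + 8·(3/42) = 11/14.
E[S | T = 2] = (11/14) / (1/7) = 11/2.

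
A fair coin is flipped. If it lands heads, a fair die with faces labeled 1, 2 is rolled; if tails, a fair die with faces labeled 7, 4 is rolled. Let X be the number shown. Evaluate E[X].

E[X | heads] = (1+2)/2 = 3/2.
E[X | tails] = (7+4)/2 = 11/2.
E[X] = (1/2)·(3/2) + (1/2)·(11/2) = 7/2.

7/2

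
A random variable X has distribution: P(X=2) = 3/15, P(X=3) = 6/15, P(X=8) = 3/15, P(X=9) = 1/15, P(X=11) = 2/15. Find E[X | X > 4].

P(X > 4) = 2/5.
Σ over the event: 8·1/5 + 9·1/15 + 11·2/15 = 11/3.
E[X | X > 4] = (11/3) / (2/5) = 55/6.

55/6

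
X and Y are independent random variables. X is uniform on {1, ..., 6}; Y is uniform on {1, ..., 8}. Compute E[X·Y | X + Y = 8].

Outcomes with X + Y = 8: (1,7), (2,6), (3,5), (4,4), (5,3), (6,2), each with probability 1/48.
E[X·Y | X + Y = 8] = (7 + 12 + 15 + 16 + 15 + 12) / 6 = 77/6.

77/6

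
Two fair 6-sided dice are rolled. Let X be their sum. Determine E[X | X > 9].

P(X > 9) = 1/6.
Σ over the event: 10·1/12 + 11·1/18 + 12·1/36 = 16/9.
E[X | X > 9] = (16/9) / (1/6) = 32/3.

32/3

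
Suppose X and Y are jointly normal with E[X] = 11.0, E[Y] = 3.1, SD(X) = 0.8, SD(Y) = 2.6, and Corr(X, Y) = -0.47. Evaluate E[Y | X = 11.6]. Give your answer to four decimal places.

2.1835

E[Y | X=x] = μ_Y + ρ(σ_Y/σ_X)(x − μ_X) for jointly normal variables.
E[Y | X=11.6] = 3.1 + (-0.47)·(2.6/0.8)·(11.6 − (11.0)) = 3.1 + (-1.5275)·(0.6) = 2.1835.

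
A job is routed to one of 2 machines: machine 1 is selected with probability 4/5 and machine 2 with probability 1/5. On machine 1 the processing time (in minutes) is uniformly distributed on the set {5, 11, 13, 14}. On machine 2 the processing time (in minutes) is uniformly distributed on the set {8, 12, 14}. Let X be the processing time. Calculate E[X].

163/15

E[X | machine 1] = (5+11+13+14)/4 = 43/4.
E[X | machine 2] = (8+12+14)/3 = 34/3.
E[X] = (4/5)·(43/4) + (1/5)·(34/3) = 163/15.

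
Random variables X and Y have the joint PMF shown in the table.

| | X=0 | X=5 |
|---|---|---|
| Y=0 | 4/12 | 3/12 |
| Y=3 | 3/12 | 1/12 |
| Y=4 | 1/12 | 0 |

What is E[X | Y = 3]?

5/4

P(Y = 3) = 1/3.
Σ X·P over the event = 0·(3/12) + 5·(1/12) = 5/12.
E[X | Y = 3] = (5/12) / (1/3) = 5/4.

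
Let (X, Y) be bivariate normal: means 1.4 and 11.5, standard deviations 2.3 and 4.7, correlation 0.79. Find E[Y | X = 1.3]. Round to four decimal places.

11.3386

For a bivariate normal, E[Y | X=x] = μ_Y + ρ·(σ_Y/σ_X)·(x − μ_X).
E[Y | X=1.3] = 11.5 + (0.79)·(4.7/2.3)·(1.3 − (1.4)) = 11.5 + (1.6143)·(-0.1) = 11.3386.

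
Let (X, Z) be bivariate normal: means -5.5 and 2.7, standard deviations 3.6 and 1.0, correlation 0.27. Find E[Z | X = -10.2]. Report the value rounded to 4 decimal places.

2.3475

The regression of Z on X has slope ρ·σ_Z/σ_X and passes through (μ_X, μ_Z).
E[Z | X=-10.2] = 2.7 + (0.27)·(1.0/3.6)·(-10.2 − (-5.5)) = 2.7 + (0.075)·(-4.7) = 2.3475.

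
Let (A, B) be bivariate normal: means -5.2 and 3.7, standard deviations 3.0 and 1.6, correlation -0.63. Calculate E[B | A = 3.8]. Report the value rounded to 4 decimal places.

0.6760

E[B | A=x] = μ_B + ρ(σ_B/σ_A)(x − μ_A) for jointly normal variables.
E[B | A=3.8] = 3.7 + (-0.63)·(1.6/3.0)·(3.8 − (-5.2)) = 3.7 + (-0.336)·(9) = 0.6760.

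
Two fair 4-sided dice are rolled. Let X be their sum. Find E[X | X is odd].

P(X is odd) = 1/2.
Σ over the event: 3·1/8 + 5·1/4 + 7·1/8 = 5/2.
E[X | X is odd] = (5/2) / (1/2) = 5.

5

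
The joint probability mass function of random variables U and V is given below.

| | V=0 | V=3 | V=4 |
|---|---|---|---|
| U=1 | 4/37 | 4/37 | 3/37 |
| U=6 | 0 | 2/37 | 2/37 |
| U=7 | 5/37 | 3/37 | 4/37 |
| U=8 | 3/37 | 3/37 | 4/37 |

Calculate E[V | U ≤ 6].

P(U ≤ 6) = 15/37.
Σ V·P over the event = 0·(4/37) + 3·(4/37) + 4·(3/37) + 3·(2/37) + 4·(2/37) = 38/37.
E[V | U ≤ 6] = (38/37) / (15/37) = 38/15.

38/15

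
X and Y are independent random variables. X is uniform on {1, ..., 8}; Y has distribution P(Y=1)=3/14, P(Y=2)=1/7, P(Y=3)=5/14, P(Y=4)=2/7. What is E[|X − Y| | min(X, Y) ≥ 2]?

P(min(X, Y) ≥ 2) = 11/16.
Summing |X−Y|·P(x,y) over outcomes with min(X, Y) ≥ 2 gives 87/56.
E[|X − Y| | min(X, Y) ≥ 2] = (87/56) / (11/16) = 174/77.

174/77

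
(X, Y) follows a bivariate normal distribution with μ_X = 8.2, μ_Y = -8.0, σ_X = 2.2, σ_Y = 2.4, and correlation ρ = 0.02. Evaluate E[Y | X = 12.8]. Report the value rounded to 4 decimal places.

-7.8996

For a bivariate normal, E[Y | X=x] = μ_Y + ρ·(σ_Y/σ_X)·(x − μ_X).
E[Y | X=12.8] = -8.0 + (0.02)·(2.4/2.2)·(12.8 − (8.2)) = -8.0 + (0.021818)·(4.6) = -7.8996.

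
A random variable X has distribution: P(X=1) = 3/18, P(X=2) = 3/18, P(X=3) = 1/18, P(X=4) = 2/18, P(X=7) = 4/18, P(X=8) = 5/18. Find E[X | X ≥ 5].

P(X ≥ 5) = 1/2.
Σ over the event: 7·2/9 + 8·5/18 = 34/9.
E[X | X ≥ 5] = (34/9) / (1/2) = 68/9.

68/9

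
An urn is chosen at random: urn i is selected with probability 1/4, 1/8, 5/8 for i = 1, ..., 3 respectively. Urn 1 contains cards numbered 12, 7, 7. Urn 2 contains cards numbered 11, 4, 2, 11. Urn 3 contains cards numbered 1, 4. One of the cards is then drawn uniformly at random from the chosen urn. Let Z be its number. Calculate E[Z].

221/48

E[Z | urn 1] = (12+7+7)/3 = 26/3.
E[Z | urn 2] = (11+4+2+11)/4 = 7.
E[Z | urn 3] = (1+4)/2 = 5/2.
E[Z] = (1/4)·(26/3) + (1/8)·(7) + (5/8)·(5/2) = 221/48.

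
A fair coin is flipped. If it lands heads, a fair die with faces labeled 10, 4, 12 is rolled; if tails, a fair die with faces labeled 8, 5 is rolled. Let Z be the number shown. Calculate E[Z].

91/12

E[Z | heads] = (10+4+12)/3 = 26/3.
E[Z | tails] = (8+5)/2 = 13/2.
E[Z] = (1/2)·(26/3) + (1/2)·(13/2) = 91/12.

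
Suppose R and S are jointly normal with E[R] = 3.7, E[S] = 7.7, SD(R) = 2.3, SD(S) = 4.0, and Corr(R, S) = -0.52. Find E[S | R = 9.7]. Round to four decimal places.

E[S | R=x] = μ_S + ρ(σ_S/σ_R)(x − μ_R) for jointly normal variables.
E[S | R=9.7] = 7.7 + (-0.52)·(4.0/2.3)·(9.7 − (3.7)) = 7.7 + (-0.90435)·(6) = 2.2739.

2.2739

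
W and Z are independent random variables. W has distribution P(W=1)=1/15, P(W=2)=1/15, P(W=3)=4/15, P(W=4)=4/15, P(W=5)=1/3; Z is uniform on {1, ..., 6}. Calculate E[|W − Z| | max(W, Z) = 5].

69/35

P(max(W, Z) = 5) = 7/18.
Summing |W−Z|·P(x,y) over outcomes with max(W, Z) = 5 gives 23/30.
E[|W − Z| | max(W, Z) = 5] = (23/30) / (7/18) = 69/35.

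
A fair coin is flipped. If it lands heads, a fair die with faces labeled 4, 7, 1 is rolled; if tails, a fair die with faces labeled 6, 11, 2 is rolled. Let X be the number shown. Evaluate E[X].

E[X | heads] = (4+7+1)/3 = 4.
E[X | tails] = (6+11+2)/3 = 19/3.
E[X] = (1/2)·(4) + (1/2)·(19/3) = 31/6.

31/6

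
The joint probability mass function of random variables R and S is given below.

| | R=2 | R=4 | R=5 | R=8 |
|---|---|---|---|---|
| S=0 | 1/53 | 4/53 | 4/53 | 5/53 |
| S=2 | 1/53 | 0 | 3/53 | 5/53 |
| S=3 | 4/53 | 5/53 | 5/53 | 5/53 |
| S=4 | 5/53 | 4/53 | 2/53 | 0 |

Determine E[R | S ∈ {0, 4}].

P(S ∈ {0, 4}) = 25/53.
Σ R·P over the event = 2·(1/53) + 2·(5/53) + 4·(4/53) + 4·(4/53) + 5·(4/53) + 5·(2/53) + 8·(5/53) = 114/53.
E[R | S ∈ {0, 4}] = (114/53) / (25/53) = 114/25.

114/25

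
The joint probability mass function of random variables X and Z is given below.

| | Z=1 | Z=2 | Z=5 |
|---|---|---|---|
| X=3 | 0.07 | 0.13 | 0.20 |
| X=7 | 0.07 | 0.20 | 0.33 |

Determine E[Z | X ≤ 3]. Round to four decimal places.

3.3250

P(X ≤ 3) = 0.40.
Σ Z·P over the event = 1·(0.07) + 2·(0.13) + 5·(0.20) = 1.33.
E[Z | X ≤ 3] = (1.33) / (0.40) = 3.3250.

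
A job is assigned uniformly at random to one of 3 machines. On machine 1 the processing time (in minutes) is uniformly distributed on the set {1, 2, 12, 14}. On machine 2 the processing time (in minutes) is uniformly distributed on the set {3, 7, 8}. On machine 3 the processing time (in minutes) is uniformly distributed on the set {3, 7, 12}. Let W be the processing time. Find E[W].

247/36

E[W | machine 1] = (1+2+12+14)/4 = 29/4.
E[W | machine 2] = (3+7+8)/3 = 6.
E[W | machine 3] = (3+7+12)/3 = 22/3.
By the law of total expectation,
E[W] = (1/3)·(29/4) + (1/3)·(6) + (1/3)·(22/3) = 247/36.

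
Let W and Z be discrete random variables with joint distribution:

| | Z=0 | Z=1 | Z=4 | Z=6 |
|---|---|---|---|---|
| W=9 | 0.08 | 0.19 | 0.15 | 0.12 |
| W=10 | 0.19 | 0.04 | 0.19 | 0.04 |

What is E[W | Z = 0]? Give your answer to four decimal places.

9.7037

P(Z = 0) = 0.27.
Σ W·P over the event = 9·(0.08) + 10·(0.19) = 2.62.
E[W | Z = 0] = (2.62) / (0.27) = 9.7037.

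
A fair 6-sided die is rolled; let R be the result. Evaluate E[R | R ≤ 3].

2

Given R ≤ 3, R is equally likely to be any of {1, 2, 3}.
E[R | R ≤ 3] = (1 + 2 + 3) / 3 = 2.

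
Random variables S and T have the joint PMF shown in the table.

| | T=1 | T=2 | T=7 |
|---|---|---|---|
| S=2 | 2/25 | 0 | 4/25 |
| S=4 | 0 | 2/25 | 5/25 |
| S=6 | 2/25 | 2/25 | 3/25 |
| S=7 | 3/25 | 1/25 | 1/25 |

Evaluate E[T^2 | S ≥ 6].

P(S ≥ 6) = 12/25.
Σ T^2·P over the event = 1·(2/25) + 4·(2/25) + 49·(3/25) + 1·(3/25) + 4·(1/25) + 49·(1/25) = 213/25.
E[T^2 | S ≥ 6] = (213/25) / (12/25) = 71/4.

71/4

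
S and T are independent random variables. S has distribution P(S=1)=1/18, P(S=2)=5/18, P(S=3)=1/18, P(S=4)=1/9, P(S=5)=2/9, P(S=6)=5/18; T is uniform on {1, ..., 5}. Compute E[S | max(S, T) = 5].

P(max(S, T) = 5) = 29/90.
Summing S·P(x,y) over outcomes with max(S, T) = 5 gives 61/45.
E[S | max(S, T) = 5] = (61/45) / (29/90) = 122/29.

122/29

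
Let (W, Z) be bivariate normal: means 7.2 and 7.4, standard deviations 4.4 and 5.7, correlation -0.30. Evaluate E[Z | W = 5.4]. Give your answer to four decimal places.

8.0995

E[Z | W=x] = μ_Z + ρ(σ_Z/σ_W)(x − μ_W) for jointly normal variables.
E[Z | W=5.4] = 7.4 + (-0.30)·(5.7/4.4)·(5.4 − (7.2)) = 7.4 + (-0.388636)·(-1.8) = 8.0995.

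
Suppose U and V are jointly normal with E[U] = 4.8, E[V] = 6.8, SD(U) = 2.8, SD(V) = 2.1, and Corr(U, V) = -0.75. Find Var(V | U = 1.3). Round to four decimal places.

Var(V | U=x) = (1 − ρ²)·σ_V².
Var(V | U=1.3) = (2.1)²·(1 − (-0.75)²) = 4.41·0.4375 = 1.9294.

1.9294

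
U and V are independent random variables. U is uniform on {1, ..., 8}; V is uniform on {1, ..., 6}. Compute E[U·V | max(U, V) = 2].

8/3

Outcomes with max(U, V) = 2: (1,2), (2,1), (2,2), each with probability 1/48.
E[U·V | max(U, V) = 2] = (2 + 2 + 4) / 3 = 8/3.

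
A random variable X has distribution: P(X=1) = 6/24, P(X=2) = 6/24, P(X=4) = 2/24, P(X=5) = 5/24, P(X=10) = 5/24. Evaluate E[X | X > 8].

10

P(X > 8) = 5/24.
Σ over the event: 10·5/24 = 25/12.
E[X | X > 8] = (25/12) / (5/24) = 10.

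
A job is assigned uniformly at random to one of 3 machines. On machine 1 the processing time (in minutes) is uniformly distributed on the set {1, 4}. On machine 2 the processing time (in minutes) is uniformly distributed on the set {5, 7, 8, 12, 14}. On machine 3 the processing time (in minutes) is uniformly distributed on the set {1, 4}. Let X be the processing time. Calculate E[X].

71/15

E[X | machine 1] = (1+4)/2 = 5/2.
E[X | machine 2] = (5+7+8+12+14)/5 = 46/5.
E[X | machine 3] = (1+4)/2 = 5/2.
By the law of total expectation,
E[X] = (1/3)·(5/2) + (1/3)·(46/5) + (1/3)·(5/2) = 71/15.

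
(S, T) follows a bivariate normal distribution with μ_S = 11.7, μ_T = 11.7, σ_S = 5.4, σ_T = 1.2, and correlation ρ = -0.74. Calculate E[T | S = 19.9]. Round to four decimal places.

10.3516

For a bivariate normal, E[T | S=x] = μ_T + ρ·(σ_T/σ_S)·(x − μ_S).
E[T | S=19.9] = 11.7 + (-0.74)·(1.2/5.4)·(19.9 − (11.7)) = 11.7 + (-0.16444)·(8.2) = 10.3516.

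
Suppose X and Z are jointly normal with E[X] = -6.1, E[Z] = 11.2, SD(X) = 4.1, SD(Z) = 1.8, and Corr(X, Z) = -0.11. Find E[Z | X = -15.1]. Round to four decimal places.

11.6346

The regression of Z on X has slope ρ·σ_Z/σ_X and passes through (μ_X, μ_Z).
E[Z | X=-15.1] = 11.2 + (-0.11)·(1.8/4.1)·(-15.1 − (-6.1)) = 11.2 + (-0.048293)·(-9) = 11.6346.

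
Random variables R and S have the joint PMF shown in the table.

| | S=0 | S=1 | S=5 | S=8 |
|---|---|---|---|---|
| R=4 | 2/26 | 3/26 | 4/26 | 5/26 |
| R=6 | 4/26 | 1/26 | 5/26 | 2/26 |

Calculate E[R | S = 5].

P(S = 5) = 9/26.
Summing R·P(R=x,S=y) over the conditioning event gives 23/13.
E[R | S = 5] = (23/13) / (9/26) = 46/9.

46/9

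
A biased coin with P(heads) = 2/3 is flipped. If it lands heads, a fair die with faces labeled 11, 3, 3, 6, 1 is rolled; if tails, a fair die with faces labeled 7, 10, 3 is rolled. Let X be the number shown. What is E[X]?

E[X | heads] = (11+3+3+6+1)/5 = 24/5.
E[X | tails] = (7+10+3)/3 = 20/3.
By the law of total expectation,
E[X] = (2/3)·(24/5) + (1/3)·(20/3) = 244/45.

244/45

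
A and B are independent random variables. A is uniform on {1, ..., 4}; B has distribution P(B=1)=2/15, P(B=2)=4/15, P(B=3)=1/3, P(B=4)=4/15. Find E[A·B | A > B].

P(A > B) = 19/60.
Summing AB·P(x,y) over outcomes with A > B gives 67/30.
E[A·B | A > B] = (67/30) / (19/60) = 134/19.

134/19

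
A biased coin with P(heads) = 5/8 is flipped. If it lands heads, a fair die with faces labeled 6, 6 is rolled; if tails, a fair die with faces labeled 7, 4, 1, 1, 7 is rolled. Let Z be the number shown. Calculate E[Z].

21/4

E[Z | heads] = (6+6)/2 = 6.
E[Z | tails] = (7+4+1+1+7)/5 = 4.
By the law of total expectation,
E[Z] = (5/8)·(6) + (3/8)·(4) = 21/4.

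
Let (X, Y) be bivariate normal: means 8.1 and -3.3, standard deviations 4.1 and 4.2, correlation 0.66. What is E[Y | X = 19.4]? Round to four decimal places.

4.3399

The regression of Y on X has slope ρ·σ_Y/σ_X and passes through (μ_X, μ_Y).
E[Y | X=19.4] = -3.3 + (0.66)·(4.2/4.1)·(19.4 − (8.1)) = -3.3 + (0.6761)·(11.3) = 4.3399.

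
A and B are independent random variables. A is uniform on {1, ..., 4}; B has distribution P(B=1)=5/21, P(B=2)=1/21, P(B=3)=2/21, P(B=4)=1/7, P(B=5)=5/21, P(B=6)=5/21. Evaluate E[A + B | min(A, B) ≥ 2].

123/16

P(min(A, B) ≥ 2) = 4/7.
Summing (A+B)·P(x,y) over outcomes with min(A, B) ≥ 2 gives 123/28.
E[A + B | min(A, B) ≥ 2] = (123/28) / (4/7) = 123/16.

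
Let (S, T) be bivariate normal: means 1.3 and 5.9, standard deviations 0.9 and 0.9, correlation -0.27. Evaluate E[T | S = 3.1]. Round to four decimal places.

The regression of T on S has slope ρ·σ_T/σ_S and passes through (μ_S, μ_T).
E[T | S=3.1] = 5.9 + (-0.27)·(0.9/0.9)·(3.1 − (1.3)) = 5.9 + (-0.27)·(1.8) = 5.4140.

5.4140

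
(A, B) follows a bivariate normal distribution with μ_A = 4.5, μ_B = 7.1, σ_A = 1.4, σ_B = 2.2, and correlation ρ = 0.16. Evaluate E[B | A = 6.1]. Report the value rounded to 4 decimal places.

7.5023

E[B | A=x] = μ_B + ρ(σ_B/σ_A)(x − μ_A) for jointly normal variables.
E[B | A=6.1] = 7.1 + (0.16)·(2.2/1.4)·(6.1 − (4.5)) = 7.1 + (0.25143)·(1.6) = 7.5023.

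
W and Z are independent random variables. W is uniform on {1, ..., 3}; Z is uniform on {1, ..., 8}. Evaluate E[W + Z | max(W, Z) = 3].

Outcomes with max(W, Z) = 3: (1,3), (2,3), (3,1), (3,2), (3,3), each with probability 1/24.
E[W + Z | max(W, Z) = 3] = (4 + 5 + 4 + 5 + 6) / 5 = 24/5.

24/5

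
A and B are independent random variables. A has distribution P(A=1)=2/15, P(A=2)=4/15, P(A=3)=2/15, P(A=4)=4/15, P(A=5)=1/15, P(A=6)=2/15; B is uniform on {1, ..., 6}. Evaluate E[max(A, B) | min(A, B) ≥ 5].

35/6

P(min(A, B) ≥ 5) = 1/15.
Summing max(A,B)·P(x,y) over outcomes with min(A, B) ≥ 5 gives 7/18.
E[max(A, B) | min(A, B) ≥ 5] = (7/18) / (1/15) = 35/6.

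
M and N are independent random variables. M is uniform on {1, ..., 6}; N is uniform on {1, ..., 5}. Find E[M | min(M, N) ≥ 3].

9/2

P(min(M, N) ≥ 3) = 2/5.
Summing M·P(x,y) over outcomes with min(M, N) ≥ 3 gives 9/5.
E[M | min(M, N) ≥ 3] = (9/5) / (2/5) = 9/2.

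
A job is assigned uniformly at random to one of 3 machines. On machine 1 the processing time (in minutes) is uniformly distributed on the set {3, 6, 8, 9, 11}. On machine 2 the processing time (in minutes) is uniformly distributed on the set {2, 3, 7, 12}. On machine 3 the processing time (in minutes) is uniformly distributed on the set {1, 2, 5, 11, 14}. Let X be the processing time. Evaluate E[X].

E[X | machine 1] = (3+6+8+9+11)/5 = 37/5.
E[X | machine 2] = (2+3+7+12)/4 = 6.
E[X | machine 3] = (1+2+5+11+14)/5 = 33/5.
By the law of total expectation,
E[X] = (1/3)·(37/5) + (1/3)·(6) + (1/3)·(33/5) = 20/3.

20/3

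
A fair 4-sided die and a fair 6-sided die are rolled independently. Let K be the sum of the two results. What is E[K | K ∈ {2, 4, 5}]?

17/4

P(K ∈ {2, 4, 5}) = 1/3.
Σ over the event: 2·1/24 + 4·1/8 + 5·1/6 = 17/12.
E[K | K ∈ {2, 4, 5}] = (17/12) / (1/3) = 17/4.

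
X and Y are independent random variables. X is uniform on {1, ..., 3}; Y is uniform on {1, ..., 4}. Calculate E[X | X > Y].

8/3

P(X > Y) = 1/4.
Summing X·P(x,y) over outcomes with X > Y gives 2/3.
E[X | X > Y] = (2/3) / (1/4) = 8/3.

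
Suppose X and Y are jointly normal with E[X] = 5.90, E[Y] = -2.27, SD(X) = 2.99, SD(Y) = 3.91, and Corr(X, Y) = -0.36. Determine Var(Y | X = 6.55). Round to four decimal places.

13.3068

Var(Y | X=x) = (1 − ρ²)·σ_Y².
Var(Y | X=6.55) = (3.91)²·(1 − (-0.36)²) = 15.2881·0.8704 = 13.3068.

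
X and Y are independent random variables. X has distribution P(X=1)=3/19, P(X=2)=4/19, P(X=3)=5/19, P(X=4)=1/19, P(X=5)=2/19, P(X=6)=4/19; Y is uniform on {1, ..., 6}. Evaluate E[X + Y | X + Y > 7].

28/3

P(X + Y > 7) = 15/38.
Summing (X+Y)·P(x,y) over outcomes with X + Y > 7 gives 70/19.
E[X + Y | X + Y > 7] = (70/19) / (15/38) = 28/3.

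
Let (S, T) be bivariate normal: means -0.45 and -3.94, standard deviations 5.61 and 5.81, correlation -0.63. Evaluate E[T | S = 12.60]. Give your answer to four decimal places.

-12.4546

E[T | S=x] = μ_T + ρ(σ_T/σ_S)(x − μ_S) for jointly normal variables.
E[T | S=12.60] = -3.94 + (-0.63)·(5.81/5.61)·(12.60 − (-0.45)) = -3.94 + (-0.65246)·(13.05) = -12.4546.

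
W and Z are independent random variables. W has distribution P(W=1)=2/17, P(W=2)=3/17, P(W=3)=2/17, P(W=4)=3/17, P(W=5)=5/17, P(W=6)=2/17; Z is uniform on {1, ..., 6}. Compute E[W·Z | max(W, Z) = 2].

P(max(W, Z) = 2) = 4/51.
Summing WZ·P(x,y) over outcomes with max(W, Z) = 2 gives 11/51.
E[W·Z | max(W, Z) = 2] = (11/51) / (4/51) = 11/4.

11/4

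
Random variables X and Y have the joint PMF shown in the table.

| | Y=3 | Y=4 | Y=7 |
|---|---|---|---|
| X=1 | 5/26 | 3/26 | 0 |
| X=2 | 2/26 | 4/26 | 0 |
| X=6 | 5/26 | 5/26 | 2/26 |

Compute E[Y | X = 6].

49/12

P(X = 6) = 6/13.
Σ Y·P over the event = 3·(5/26) + 4·(5/26) + 7·(2/26) = 49/26.
E[Y | X = 6] = (49/26) / (6/13) = 49/12.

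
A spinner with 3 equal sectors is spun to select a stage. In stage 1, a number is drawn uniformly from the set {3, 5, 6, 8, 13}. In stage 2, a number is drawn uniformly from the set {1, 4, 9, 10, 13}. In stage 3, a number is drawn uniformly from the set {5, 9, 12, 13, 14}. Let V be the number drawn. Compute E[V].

25/3

E[V | stage 1] = (3+5+6+8+13)/5 = 7.
E[V | stage 2] = (1+4+9+10+13)/5 = 37/5.
E[V | stage 3] = (5+9+12+13+14)/5 = 53/5.
By the law of total expectation,
E[V] = (1/3)·(7) + (1/3)·(37/5) + (1/3)·(53/5) = 25/3.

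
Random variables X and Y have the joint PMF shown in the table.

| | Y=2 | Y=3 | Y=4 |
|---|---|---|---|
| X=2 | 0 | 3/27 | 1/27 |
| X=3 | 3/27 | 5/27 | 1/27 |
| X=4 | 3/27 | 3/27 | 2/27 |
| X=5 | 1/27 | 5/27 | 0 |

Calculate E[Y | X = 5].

P(X = 5) = 2/9.
Summing Y·P(X=x,Y=y) over the conditioning event gives 17/27.
E[Y | X = 5] = (17/27) / (2/9) = 17/6.

17/6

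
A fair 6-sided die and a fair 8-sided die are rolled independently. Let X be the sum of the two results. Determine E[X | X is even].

8

P(X is even) = 1/2.
Σ over the event: 2·1/48 + 4·1/16 + 6·5/48 + 8·1/8 + 10·5/48 + 12·1/16 + 14·1/48 = 4.
E[X | X is even] = (4) / (1/2) = 8.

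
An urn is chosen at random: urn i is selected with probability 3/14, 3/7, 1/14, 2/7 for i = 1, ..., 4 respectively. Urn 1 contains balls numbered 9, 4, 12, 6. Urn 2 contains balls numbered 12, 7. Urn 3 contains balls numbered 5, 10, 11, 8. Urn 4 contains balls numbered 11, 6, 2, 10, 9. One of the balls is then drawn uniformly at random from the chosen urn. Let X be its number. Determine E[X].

E[X | urn 1] = (9+4+12+6)/4 = 31/4.
E[X | urn 2] = (12+7)/2 = 19/2.
E[X | urn 3] = (5+10+11+8)/4 = 17/2.
E[X | urn 4] = (11+6+2+10+9)/5 = 38/5.
E[X] = (3/14)·(31/4) + (3/7)·(19/2) + (1/14)·(17/2) + (2/7)·(38/5) = 2383/280.

2383/280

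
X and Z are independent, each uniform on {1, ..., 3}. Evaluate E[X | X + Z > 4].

8/3

Outcomes with X + Z > 4: (2,3), (3,2), (3,3), each with probability 1/9.
E[X | X + Z > 4] = (2 + 3 + 3) / 3 = 8/3.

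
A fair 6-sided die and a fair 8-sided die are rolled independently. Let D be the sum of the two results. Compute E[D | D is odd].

P(D is odd) = 1/2.
Σ over the event: 3·1/24 + 5·1/12 + 7·1/8 + 9·1/8 + 11·1/12 + 13·1/24 = 4.
E[D | D is odd] = (4) / (1/2) = 8.

8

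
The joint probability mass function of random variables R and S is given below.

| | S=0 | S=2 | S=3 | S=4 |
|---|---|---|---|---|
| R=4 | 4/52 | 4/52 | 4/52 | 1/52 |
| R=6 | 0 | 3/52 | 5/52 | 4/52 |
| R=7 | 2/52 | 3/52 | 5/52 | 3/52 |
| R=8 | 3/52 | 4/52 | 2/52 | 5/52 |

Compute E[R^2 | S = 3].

P(S = 3) = 4/13.
Σ R^2·P over the event = 16·(4/52) + 36·(5/52) + 49·(5/52) + 64·(2/52) = 617/52.
E[R^2 | S = 3] = (617/52) / (4/13) = 617/16.

617/16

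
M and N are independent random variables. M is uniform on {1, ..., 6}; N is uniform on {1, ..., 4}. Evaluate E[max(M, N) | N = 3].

4

Outcomes with N = 3: (1,3), (2,3), (3,3), (4,3), (5,3), (6,3), each with probability 1/24.
E[max(M, N) | N = 3] = (3 + 3 + 3 + 4 + 5 + 6) / 6 = 4.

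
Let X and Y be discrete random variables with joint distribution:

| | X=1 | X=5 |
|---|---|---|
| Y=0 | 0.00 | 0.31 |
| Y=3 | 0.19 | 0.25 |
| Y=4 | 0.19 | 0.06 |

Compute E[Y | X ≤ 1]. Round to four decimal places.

P(X ≤ 1) = 0.38.
Σ Y·P over the event = 3·(0.19) + 4·(0.19) = 1.33.
E[Y | X ≤ 1] = (1.33) / (0.38) = 3.5000.

3.5000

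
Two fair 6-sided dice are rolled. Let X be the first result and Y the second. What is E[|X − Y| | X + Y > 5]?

28/13

P(X + Y > 5) = 13/18.
Summing |X−Y|·P(x,y) over outcomes with X + Y > 5 gives 14/9.
E[|X − Y| | X + Y > 5] = (14/9) / (13/18) = 28/13.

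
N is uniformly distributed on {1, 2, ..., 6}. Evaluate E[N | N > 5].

Given N > 5, N is equally likely to be any of {6}.
E[N | N > 5] = (6) / 1 = 6.

6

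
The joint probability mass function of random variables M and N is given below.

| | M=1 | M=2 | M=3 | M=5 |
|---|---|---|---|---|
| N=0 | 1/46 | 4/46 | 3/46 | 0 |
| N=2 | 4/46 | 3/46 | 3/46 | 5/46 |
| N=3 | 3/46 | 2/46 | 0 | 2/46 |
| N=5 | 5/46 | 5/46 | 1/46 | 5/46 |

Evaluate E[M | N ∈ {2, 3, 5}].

P(N ∈ {2, 3, 5}) = 19/23.
Summing M·P(M=x,N=y) over the conditioning event gives 52/23.
E[M | N ∈ {2, 3, 5}] = (52/23) / (19/23) = 52/19.

52/19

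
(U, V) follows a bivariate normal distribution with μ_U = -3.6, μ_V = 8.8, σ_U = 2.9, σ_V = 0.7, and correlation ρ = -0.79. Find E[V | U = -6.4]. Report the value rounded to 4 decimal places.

For a bivariate normal, E[V | U=x] = μ_V + ρ·(σ_V/σ_U)·(x − μ_U).
E[V | U=-6.4] = 8.8 + (-0.79)·(0.7/2.9)·(-6.4 − (-3.6)) = 8.8 + (-0.19069)·(-2.8) = 9.3339.

9.3339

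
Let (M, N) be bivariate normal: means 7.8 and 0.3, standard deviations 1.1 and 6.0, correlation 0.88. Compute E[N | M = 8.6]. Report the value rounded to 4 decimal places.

E[N | M=x] = μ_N + ρ(σ_N/σ_M)(x − μ_M) for jointly normal variables.
E[N | M=8.6] = 0.3 + (0.88)·(6.0/1.1)·(8.6 − (7.8)) = 0.3 + (4.8)·(0.8) = 4.1400.

4.1400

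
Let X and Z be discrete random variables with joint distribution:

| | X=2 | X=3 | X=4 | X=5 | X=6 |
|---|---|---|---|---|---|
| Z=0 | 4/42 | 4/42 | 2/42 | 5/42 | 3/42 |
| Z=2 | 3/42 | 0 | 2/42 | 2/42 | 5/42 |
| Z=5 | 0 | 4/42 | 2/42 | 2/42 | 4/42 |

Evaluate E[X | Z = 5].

P(Z = 5) = 2/7.
Σ X·P over the event = 3·(4/42) + 4·(2/42) + 5·(2/42) + 6·(4/42) = 9/7.
E[X | Z = 5] = (9/7) / (2/7) = 9/2.

9/2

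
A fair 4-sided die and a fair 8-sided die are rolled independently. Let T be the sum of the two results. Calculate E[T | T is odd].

P(T is odd) = 1/2.
Σ over the event: 3·1/16 + 5·1/8 + 7·1/8 + 9·1/8 + 11·1/16 = 7/2.
E[T | T is odd] = (7/2) / (1/2) = 7.

7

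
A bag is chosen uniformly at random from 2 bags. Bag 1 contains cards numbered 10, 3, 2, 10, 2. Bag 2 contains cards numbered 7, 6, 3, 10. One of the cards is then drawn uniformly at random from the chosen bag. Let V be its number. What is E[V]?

E[V | bag 1] = (10+3+2+10+2)/5 = 27/5.
E[V | bag 2] = (7+6+3+10)/4 = 13/2.
E[V] = (1/2)·(27/5) + (1/2)·(13/2) = 119/20.

119/20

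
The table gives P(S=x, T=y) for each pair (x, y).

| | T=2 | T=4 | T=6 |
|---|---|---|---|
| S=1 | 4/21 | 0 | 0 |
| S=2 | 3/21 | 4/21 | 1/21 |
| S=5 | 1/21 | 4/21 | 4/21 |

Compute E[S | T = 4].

7/2

P(T = 4) = 8/21.
Σ S·P over the event = 2·(4/21) + 5·(4/21) = 4/3.
E[S | T = 4] = (4/3) / (8/21) = 7/2.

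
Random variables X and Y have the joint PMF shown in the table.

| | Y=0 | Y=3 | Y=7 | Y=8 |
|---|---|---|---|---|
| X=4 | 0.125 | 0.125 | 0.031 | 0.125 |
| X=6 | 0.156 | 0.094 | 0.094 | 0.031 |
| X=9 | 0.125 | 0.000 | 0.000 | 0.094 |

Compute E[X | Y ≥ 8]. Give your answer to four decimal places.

6.1280

P(Y ≥ 8) = 0.250.
Σ X·P over the event = 4·(0.125) + 6·(0.031) + 9·(0.094) = 1.532.
E[X | Y ≥ 8] = (1.532) / (0.250) = 6.1280.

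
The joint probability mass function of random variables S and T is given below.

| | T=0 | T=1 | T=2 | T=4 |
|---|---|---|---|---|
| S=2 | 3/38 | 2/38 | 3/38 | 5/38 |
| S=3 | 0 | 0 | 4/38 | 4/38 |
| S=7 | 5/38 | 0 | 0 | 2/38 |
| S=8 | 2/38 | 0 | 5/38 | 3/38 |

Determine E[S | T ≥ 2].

59/13

P(T ≥ 2) = 13/19.
Summing S·P(S=x,T=y) over the conditioning event gives 59/19.
E[S | T ≥ 2] = (59/19) / (13/19) = 59/13.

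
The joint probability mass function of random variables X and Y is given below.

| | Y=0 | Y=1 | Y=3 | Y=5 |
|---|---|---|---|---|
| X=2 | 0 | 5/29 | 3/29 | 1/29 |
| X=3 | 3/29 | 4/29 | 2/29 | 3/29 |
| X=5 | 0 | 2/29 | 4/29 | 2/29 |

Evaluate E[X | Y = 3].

P(Y = 3) = 9/29.
Summing X·P(X=x,Y=y) over the conditioning event gives 32/29.
E[X | Y = 3] = (32/29) / (9/29) = 32/9.

32/9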